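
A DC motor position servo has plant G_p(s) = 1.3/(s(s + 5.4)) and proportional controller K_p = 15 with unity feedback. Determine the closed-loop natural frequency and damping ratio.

1 + K_p·G_p(s) = 0 gives s² + 5.4s + 19.5 = 0.
So ω_n² = 19.5 ⇒ ω_n = 4.416 rad/s, and ζ = 5.4/(2ω_n) = 0.611.

ω_n = 4.42 rad/s, ζ = 0.611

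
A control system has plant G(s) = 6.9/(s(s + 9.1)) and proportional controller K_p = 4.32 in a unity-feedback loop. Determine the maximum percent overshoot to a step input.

0.876%

The closed-loop denominator s² + 9.1s + 29.81 gives ω_n = √29.81 = 5.46 and ζ = 9.1/(2ω_n) = 0.8334.
%OS = 100·exp(−πζ/√(1−ζ²)) = 100·exp(−π·0.8334/√0.3055) = 0.876%.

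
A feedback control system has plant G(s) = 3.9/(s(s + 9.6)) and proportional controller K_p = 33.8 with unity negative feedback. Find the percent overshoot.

23.6%

From 1 + K_pG(s) = 0: s² + 9.6s + 131.8 = 0 ⇒ ω_n = 11.48, ζ = 0.4181.
%OS = 100·exp(−πζ/√(1−ζ²)) = 100·exp(−π·0.4181/√0.8252) = 23.6%.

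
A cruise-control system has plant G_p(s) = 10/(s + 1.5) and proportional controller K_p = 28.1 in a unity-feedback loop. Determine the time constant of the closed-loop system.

τ = 0.00354 s

Closed-loop transfer function: T(s) = K_p·G_p(s)/(1 + K_p·G_p(s)) = 281/(s + 1.5 + 281) = 281/(s + 282.5).
Time constant τ = 1/282.5 = 0.00354 s.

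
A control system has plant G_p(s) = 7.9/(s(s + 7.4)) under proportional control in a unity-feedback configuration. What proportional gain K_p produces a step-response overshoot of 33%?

K_p = 15.6

From %OS = 100·exp(−πζ/√(1−ζ²)) = 33%, ζ = −ln(0.33)/√(π²+ln²(0.33)) = 0.3328.
Characteristic equation s² + 7.4s + 7.9K_p = 0 gives ζ = 7.4/(2√(7.9K_p)).
Setting ζ = 0.3328: √(7.9K_p) = 7.4/(2·0.3328) = 11.12, so K_p = 123.6/7.9 = 15.6.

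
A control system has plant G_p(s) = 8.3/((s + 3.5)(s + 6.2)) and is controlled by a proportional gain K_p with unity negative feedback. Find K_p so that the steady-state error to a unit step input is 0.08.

The loop is type 0, so e_ss(step) = 1/(1 + K_pos) with K_pos = K_p·G_p(0).
G_p(0) = 0.3825. Require 1/(1 + K_p·0.3825) = 0.08, so 1 + 0.3825·K_p = 12.5.
K_p = (12.5 − 1)/0.3825 = 30.1.

K_p = 30.1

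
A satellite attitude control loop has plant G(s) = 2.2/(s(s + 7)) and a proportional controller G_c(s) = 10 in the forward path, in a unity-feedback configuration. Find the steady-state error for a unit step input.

The open loop G_c(s)G(s) has a pole at the origin (type 1), so the static position error constant is infinite and e_ss = 1/(1+∞) = 0.

0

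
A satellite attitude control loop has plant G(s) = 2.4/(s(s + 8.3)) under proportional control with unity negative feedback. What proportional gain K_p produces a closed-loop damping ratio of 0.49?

Closed-loop characteristic equation: s² + 8.3s + K_p·2.4 = 0.
So ω_n = √(2.4K_p) and 2ζω_n = 8.3, giving ζ = 8.3/(2√(2.4K_p)).
Setting ζ = 0.49: √(2.4K_p) = 8.3/(2·0.49) = 8.469, so K_p = 71.73/2.4 = 29.9.

K_p = 29.9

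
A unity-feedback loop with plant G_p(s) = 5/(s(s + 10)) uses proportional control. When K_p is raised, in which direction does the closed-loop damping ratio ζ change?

decrease

ζ = 10/(2√(5K_p)); increasing K_p raises the denominator, so ζ falls.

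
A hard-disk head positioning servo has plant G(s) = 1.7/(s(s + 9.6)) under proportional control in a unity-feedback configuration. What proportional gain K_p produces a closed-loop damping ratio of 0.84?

Closed-loop characteristic equation: s² + 9.6s + K_p·1.7 = 0.
So ω_n = √(1.7K_p) and 2ζω_n = 9.6, giving ζ = 9.6/(2√(1.7K_p)).
Setting ζ = 0.84: √(1.7K_p) = 9.6/(2·0.84) = 5.714, so K_p = 32.65/1.7 = 19.2.

K_p = 19.2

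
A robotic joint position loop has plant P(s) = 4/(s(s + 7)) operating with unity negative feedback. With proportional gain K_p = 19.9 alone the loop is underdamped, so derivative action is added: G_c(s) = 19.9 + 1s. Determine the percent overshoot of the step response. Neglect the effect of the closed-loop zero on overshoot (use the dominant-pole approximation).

Forward path: (19.9 + 1s)·4/(s(s+7)). The closed-loop characteristic equation is s² + (7 + 4·1)s + 4·19.9 = 0.
That is s² + 11s + 79.6 = 0, so ω_n = 8.922 rad/s and ζ = 11/(2·8.922) = 0.6165.
%OS = 100·exp(−πζ/√(1−ζ²)) = 8.55%.

8.55%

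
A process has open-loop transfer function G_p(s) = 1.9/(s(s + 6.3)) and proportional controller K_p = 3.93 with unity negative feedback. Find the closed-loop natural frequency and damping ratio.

ω_n = 2.73 rad/s, ζ = 1.15

The closed-loop denominator is s(s+6.3) + 3.93·1.9 = s² + 6.3s + 7.467.
So ω_n² = 7.467 ⇒ ω_n = 2.733 rad/s, and ζ = 6.3/(2ω_n) = 1.15.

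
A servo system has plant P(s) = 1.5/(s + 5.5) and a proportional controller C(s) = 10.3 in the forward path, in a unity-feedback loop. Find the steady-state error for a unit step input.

0.263

The loop is type 0. Static position error constant K_pos = C(0)·P(0) = 10.3·0.2727 = 2.809.
Steady-state error to a unit step: e_ss = 1/(1+K_pos) = 1/3.809 = 0.263.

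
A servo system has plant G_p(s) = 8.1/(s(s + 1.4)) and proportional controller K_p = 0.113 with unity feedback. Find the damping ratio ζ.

With unity feedback the closed-loop characteristic equation is s² + 1.4s + 0.113·8.1 = s² + 1.4s + 0.9153 = 0.
So ω_n² = 0.9153 ⇒ ω_n = 0.9567 rad/s, and ζ = 1.4/(2ω_n) = 0.732.

ζ = 0.732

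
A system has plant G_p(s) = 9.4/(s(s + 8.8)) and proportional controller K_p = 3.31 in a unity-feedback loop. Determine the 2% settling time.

T_s ≈ 0.909 s

The closed-loop denominator s² + 8.8s + 31.11 gives ω_n = √31.11 = 5.578 and ζ = 8.8/(2ω_n) = 0.7888.
2% settling time T_s ≈ 4/(ζω_n) = 4/4.4 = 0.909 s.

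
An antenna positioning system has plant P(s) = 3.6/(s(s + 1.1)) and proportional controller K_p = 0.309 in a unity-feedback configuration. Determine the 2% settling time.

From 1 + K_pP(s) = 0: s² + 1.1s + 1.112 = 0 ⇒ ω_n = 1.055, ζ = 0.5215.
2% settling time T_s ≈ 4/(ζω_n) = 4/0.55 = 7.27 s.

T_s ≈ 7.27 s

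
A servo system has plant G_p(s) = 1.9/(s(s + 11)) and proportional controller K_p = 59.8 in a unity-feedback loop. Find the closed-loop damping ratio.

With unity feedback the closed-loop characteristic equation is s² + 11s + 59.8·1.9 = s² + 11s + 113.6 = 0.
So ω_n² = 113.6 ⇒ ω_n = 10.66 rad/s, and ζ = 11/(2ω_n) = 0.516.

ζ = 0.516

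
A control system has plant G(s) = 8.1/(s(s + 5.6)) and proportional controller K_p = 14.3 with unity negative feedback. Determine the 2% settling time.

The closed-loop denominator s² + 5.6s + 115.8 gives ω_n = √115.8 = 10.76 and ζ = 5.6/(2ω_n) = 0.2602.
2% settling time T_s ≈ 4/(ζω_n) = 4/2.8 = 1.43 s.

T_s ≈ 1.43 s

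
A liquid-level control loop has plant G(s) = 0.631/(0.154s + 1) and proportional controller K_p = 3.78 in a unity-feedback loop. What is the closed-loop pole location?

Closed loop: T(s) = K_p·G/(1+K_p·G) = 2.385/(0.154s + 1 + 2.385), with pole at s = −(1 + 2.385)/0.154 = −21.98.

s = -21.98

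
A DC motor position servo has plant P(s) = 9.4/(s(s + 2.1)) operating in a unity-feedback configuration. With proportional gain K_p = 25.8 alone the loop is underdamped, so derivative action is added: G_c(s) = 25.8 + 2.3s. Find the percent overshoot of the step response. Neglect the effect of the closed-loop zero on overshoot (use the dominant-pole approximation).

Forward path: (25.8 + 2.3s)·9.4/(s(s+2.1)). The closed-loop characteristic equation is s² + (2.1 + 9.4·2.3)s + 9.4·25.8 = 0.
That is s² + 23.72s + 242.5 = 0, so ω_n = 15.57 rad/s and ζ = 23.72/(2·15.57) = 0.7616.
%OS = 100·exp(−πζ/√(1−ζ²)) = 2.49%.

2.49%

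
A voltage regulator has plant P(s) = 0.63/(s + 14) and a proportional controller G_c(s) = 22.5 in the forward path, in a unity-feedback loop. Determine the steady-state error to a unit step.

0.497

The loop is type 0. Static position error constant K_pos = G_c(0)·P(0) = 22.5·0.045 = 1.012.
Steady-state error to a unit step: e_ss = 1/(1+K_pos) = 1/2.013 = 0.497.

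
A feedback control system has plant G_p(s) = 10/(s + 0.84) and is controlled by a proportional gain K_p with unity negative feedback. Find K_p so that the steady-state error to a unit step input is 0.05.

K_p = 1.6

Steady-state error for a unit step on this type-0 loop is 1/(1 + K_p·G_p(0)).
G_p(0) = 11.9. Require 1/(1 + K_p·11.9) = 0.05, so 1 + 11.9·K_p = 20.
K_p = (20 − 1)/11.9 = 1.6.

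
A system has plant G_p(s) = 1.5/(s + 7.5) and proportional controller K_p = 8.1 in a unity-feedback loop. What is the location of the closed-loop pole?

s = -19.65

Closed-loop transfer function: T(s) = K_p·G_p(s)/(1 + K_p·G_p(s)) = 12.15/(s + 7.5 + 12.15) = 12.15/(s + 19.65).
The closed-loop pole is at s = −19.65.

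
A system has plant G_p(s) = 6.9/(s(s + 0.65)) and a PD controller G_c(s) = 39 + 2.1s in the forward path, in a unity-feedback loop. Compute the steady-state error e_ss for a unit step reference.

The open loop G_c(s)G_p(s) has a pole at the origin (type 1), so the static position error constant is infinite and e_ss = 1/(1+∞) = 0.

0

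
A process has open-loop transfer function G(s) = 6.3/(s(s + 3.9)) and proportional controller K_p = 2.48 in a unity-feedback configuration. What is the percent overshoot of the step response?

16.8%

From 1 + K_pG(s) = 0: s² + 3.9s + 15.62 = 0 ⇒ ω_n = 3.953, ζ = 0.4933.
%OS = 100·exp(−πζ/√(1−ζ²)) = 100·exp(−π·0.4933/√0.7566) = 16.8%.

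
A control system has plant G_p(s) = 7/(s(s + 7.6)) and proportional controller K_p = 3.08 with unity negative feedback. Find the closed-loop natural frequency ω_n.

ω_n = 4.64 rad/s

1 + K_p·G_p(s) = 0 gives s² + 7.6s + 21.56 = 0.
So ω_n² = 21.56 ⇒ ω_n = 4.643 rad/s, and ζ = 7.6/(2ω_n) = 0.818.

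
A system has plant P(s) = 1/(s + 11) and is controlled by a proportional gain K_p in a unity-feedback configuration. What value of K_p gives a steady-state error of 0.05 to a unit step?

The loop is type 0, so e_ss(step) = 1/(1 + K_pos) with K_pos = K_p·P(0).
P(0) = 0.09091. Require 1/(1 + K_p·0.09091) = 0.05, so 1 + 0.09091·K_p = 20.
K_p = (20 − 1)/0.09091 = 209.

K_p = 209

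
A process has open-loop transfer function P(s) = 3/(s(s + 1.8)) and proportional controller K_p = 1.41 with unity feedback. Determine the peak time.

From 1 + K_pP(s) = 0: s² + 1.8s + 4.23 = 0 ⇒ ω_n = 2.057, ζ = 0.4376.
Damped frequency ω_d = ω_n√(1−ζ²) = 1.849 rad/s, so peak time T_p = π/ω_d = 1.7 s.

T_p = 1.7 s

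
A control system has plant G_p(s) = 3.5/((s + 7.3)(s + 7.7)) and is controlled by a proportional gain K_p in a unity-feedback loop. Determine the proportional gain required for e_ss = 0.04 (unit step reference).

K_p = 385

Steady-state error for a unit step on this type-0 loop is 1/(1 + K_p·G_p(0)).
G_p(0) = 0.06227. Require 1/(1 + K_p·0.06227) = 0.04, so 1 + 0.06227·K_p = 25.
K_p = (25 − 1)/0.06227 = 385.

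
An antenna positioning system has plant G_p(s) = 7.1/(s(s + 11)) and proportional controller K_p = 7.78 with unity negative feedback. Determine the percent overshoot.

The closed-loop denominator s² + 11s + 55.24 gives ω_n = √55.24 = 7.432 and ζ = 11/(2ω_n) = 0.74.
%OS = 100·exp(−πζ/√(1−ζ²)) = 100·exp(−π·0.74/√0.4524) = 3.15%.

3.15%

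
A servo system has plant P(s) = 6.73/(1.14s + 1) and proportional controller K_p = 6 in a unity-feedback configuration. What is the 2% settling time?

Closed loop: T(s) = K_p·P/(1+K_p·P) = 40.38/(1.14s + 1 + 40.38), with pole at s = −(1 + 40.38)/1.14 = −36.3.
τ = 1/36.3 = 0.02755 s, so 2% settling time ≈ 4τ = 0.11 s.

T_s ≈ 0.11 s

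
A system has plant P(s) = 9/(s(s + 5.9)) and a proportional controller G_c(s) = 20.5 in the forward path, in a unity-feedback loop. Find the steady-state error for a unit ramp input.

The loop has one pole at the origin (type 1). Velocity error constant K_v = lim_{s→0} s·G_c(s)P(s) = 20.5·9/5.9 = 31.27.
Steady-state error to a unit ramp: e_ss = 1/K_v = 0.032.

0.032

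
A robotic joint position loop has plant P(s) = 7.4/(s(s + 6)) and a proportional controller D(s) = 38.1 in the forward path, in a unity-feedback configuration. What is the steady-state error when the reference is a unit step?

0

The open loop D(s)P(s) has a pole at the origin (type 1), so the static position error constant is infinite and e_ss = 1/(1+∞) = 0.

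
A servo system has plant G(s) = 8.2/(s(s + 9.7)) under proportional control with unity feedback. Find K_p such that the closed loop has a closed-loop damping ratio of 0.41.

K_p = 17.1

Closed-loop characteristic equation: s² + 9.7s + K_p·8.2 = 0.
So ω_n = √(8.2K_p) and 2ζω_n = 9.7, giving ζ = 9.7/(2√(8.2K_p)).
Setting ζ = 0.41: √(8.2K_p) = 9.7/(2·0.41) = 11.83, so K_p = 139.9/8.2 = 17.1.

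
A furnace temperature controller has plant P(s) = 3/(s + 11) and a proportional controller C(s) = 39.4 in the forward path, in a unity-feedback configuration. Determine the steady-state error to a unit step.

0.0851

The loop is type 0. Static position error constant K_pos = C(0)·P(0) = 39.4·0.2727 = 10.75.
Steady-state error to a unit step: e_ss = 1/(1+K_pos) = 1/11.75 = 0.0851.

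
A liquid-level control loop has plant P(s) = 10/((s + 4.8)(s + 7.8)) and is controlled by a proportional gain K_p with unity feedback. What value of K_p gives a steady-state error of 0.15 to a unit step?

K_p = 21.2

Steady-state error for a unit step on this type-0 loop is 1/(1 + K_p·P(0)).
P(0) = 0.2671. Require 1/(1 + K_p·0.2671) = 0.15, so 1 + 0.2671·K_p = 6.667.
K_p = (6.667 − 1)/0.2671 = 21.2.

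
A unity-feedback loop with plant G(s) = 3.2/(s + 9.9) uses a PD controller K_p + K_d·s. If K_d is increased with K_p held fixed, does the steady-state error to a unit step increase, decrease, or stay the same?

unchanged

At s = 0 the derivative term contributes nothing: C(0) = K_p regardless of K_d, so K_pos = K_p·G(0) and e_ss are unchanged.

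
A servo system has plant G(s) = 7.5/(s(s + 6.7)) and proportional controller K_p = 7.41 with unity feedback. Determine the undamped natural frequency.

The closed-loop denominator is s(s+6.7) + 7.41·7.5 = s² + 6.7s + 55.58.
Matching s² + 2ζω_n s + ω_n²: ω_n = √55.58 = 7.455 rad/s and 2ζω_n = 6.7, so ζ = 6.7/(2·7.455) = 0.449.

ω_n = 7.45 rad/s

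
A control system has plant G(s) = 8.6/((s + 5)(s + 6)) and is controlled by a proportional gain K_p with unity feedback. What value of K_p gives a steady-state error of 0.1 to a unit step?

K_p = 31.4

Steady-state error for a unit step on this type-0 loop is 1/(1 + K_p·G(0)).
G(0) = 0.2867. Require 1/(1 + K_p·0.2867) = 0.1, so 1 + 0.2867·K_p = 10.
K_p = (10 − 1)/0.2867 = 31.4.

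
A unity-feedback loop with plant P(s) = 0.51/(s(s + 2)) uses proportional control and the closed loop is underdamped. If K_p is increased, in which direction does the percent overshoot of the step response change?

increase

ζ = 2/(2√(0.51K_p)) decreases as K_p grows; lower damping means more overshoot.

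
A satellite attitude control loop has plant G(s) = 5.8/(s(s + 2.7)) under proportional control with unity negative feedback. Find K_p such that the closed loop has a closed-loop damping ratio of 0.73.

K_p = 0.59

Closed-loop characteristic equation: s² + 2.7s + K_p·5.8 = 0.
So ω_n = √(5.8K_p) and 2ζω_n = 2.7, giving ζ = 2.7/(2√(5.8K_p)).
Setting ζ = 0.73: √(5.8K_p) = 2.7/(2·0.73) = 1.849, so K_p = 3.42/5.8 = 0.59.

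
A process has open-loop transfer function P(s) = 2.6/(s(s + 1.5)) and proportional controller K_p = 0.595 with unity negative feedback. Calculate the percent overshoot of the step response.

From 1 + K_pP(s) = 0: s² + 1.5s + 1.547 = 0 ⇒ ω_n = 1.244, ζ = 0.603.
%OS = 100·exp(−πζ/√(1−ζ²)) = 100·exp(−π·0.603/√0.6364) = 9.3%.

9.3%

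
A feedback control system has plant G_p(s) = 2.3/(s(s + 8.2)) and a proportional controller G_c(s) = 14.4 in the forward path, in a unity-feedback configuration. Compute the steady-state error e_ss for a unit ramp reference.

The loop has one pole at the origin (type 1). Velocity error constant K_v = lim_{s→0} s·G_c(s)G_p(s) = 14.4·2.3/8.2 = 4.039.
Steady-state error to a unit ramp: e_ss = 1/K_v = 0.248.

0.248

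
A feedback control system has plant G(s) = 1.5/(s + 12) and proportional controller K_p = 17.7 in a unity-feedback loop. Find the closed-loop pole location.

Closed-loop transfer function: T(s) = K_p·G(s)/(1 + K_p·G(s)) = 26.55/(s + 12 + 26.55) = 26.55/(s + 38.55).
The closed-loop pole is at s = −38.55.

s = -38.55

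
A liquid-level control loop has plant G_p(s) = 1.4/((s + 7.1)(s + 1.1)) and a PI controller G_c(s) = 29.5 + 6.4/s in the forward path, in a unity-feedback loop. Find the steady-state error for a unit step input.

The open loop G_c(s)G_p(s) has a pole at the origin (type 1), so the static position error constant is infinite and e_ss = 1/(1+∞) = 0.

0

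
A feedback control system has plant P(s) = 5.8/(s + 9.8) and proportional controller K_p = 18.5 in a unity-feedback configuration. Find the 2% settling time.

Closed-loop transfer function: T(s) = K_p·P(s)/(1 + K_p·P(s)) = 107.3/(s + 9.8 + 107.3) = 107.3/(s + 117.1).
Time constant τ = 1/117.1 = 0.00854 s, so the 2% settling time is about 4τ = 0.0342 s.

T_s ≈ 0.0342 s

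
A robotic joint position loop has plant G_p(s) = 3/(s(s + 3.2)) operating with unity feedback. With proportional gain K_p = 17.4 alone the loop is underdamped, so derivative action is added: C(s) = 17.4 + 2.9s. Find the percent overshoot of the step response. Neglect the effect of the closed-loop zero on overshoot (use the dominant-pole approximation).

1.05%

Forward path: (17.4 + 2.9s)·3/(s(s+3.2)). The closed-loop characteristic equation is s² + (3.2 + 3·2.9)s + 3·17.4 = 0.
That is s² + 11.9s + 52.2 = 0, so ω_n = 7.225 rad/s and ζ = 11.9/(2·7.225) = 0.8235.
%OS = 100·exp(−πζ/√(1−ζ²)) = 1.05%.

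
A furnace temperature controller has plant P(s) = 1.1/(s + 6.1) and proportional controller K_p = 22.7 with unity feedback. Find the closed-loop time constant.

τ = 0.0322 s

Closed-loop transfer function: T(s) = K_p·P(s)/(1 + K_p·P(s)) = 24.97/(s + 6.1 + 24.97) = 24.97/(s + 31.07).
Time constant τ = 1/31.07 = 0.0322 s.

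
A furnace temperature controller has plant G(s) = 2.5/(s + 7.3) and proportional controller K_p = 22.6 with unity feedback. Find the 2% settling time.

Closed-loop transfer function: T(s) = K_p·G(s)/(1 + K_p·G(s)) = 56.5/(s + 7.3 + 56.5) = 56.5/(s + 63.8).
Time constant τ = 1/63.8 = 0.01567 s, so the 2% settling time is about 4τ = 0.0627 s.

T_s ≈ 0.0627 s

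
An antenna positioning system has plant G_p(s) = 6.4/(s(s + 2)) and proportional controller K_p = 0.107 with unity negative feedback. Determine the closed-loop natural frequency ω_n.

ω_n = 0.828 rad/s

1 + K_p·G_p(s) = 0 gives s² + 2s + 0.6848 = 0.
So ω_n² = 0.6848 ⇒ ω_n = 0.8275 rad/s, and ζ = 2/(2ω_n) = 1.21.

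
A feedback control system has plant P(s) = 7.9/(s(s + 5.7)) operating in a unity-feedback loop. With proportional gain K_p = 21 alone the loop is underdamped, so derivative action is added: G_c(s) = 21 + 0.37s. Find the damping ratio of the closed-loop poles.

ζ = 0.335

Forward path: (21 + 0.37s)·7.9/(s(s+5.7)). The closed-loop characteristic equation is s² + (5.7 + 7.9·0.37)s + 7.9·21 = 0.
That is s² + 8.623s + 165.9 = 0, so ω_n = 12.88 rad/s and ζ = 8.623/(2·12.88) = 0.3347.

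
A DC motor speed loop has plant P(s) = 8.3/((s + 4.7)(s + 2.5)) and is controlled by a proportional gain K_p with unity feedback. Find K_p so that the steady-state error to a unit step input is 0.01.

The loop is type 0, so e_ss(step) = 1/(1 + K_pos) with K_pos = K_p·P(0).
P(0) = 0.7064. Require 1/(1 + K_p·0.7064) = 0.01, so 1 + 0.7064·K_p = 100.
K_p = (100 − 1)/0.7064 = 140.

K_p = 140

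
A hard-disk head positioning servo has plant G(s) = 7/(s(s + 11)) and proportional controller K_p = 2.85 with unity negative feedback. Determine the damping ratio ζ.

1 + K_p·G(s) = 0 gives s² + 11s + 19.95 = 0.
So ω_n² = 19.95 ⇒ ω_n = 4.467 rad/s, and ζ = 11/(2ω_n) = 1.23.

ζ = 1.23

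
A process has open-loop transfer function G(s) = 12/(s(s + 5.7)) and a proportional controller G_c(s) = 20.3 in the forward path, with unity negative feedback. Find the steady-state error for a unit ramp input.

The loop has one pole at the origin (type 1). Velocity error constant K_v = lim_{s→0} s·G_c(s)G(s) = 20.3·12/5.7 = 42.74.
Steady-state error to a unit ramp: e_ss = 1/K_v = 0.0234.

0.0234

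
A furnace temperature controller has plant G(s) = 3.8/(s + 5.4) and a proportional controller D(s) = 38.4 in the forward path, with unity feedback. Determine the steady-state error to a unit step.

0.0357

The loop is type 0. Static position error constant K_pos = D(0)·G(0) = 38.4·0.7037 = 27.02.
Steady-state error to a unit step: e_ss = 1/(1+K_pos) = 1/28.02 = 0.0357.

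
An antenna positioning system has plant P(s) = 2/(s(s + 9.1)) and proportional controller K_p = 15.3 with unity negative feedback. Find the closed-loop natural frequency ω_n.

With unity feedback the closed-loop characteristic equation is s² + 9.1s + 15.3·2 = s² + 9.1s + 30.6 = 0.
So ω_n² = 30.6 ⇒ ω_n = 5.532 rad/s, and ζ = 9.1/(2ω_n) = 0.823.

ω_n = 5.53 rad/s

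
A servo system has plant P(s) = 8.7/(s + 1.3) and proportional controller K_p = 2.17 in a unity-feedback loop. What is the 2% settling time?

Closed-loop transfer function: T(s) = K_p·P(s)/(1 + K_p·P(s)) = 18.88/(s + 1.3 + 18.88) = 18.88/(s + 20.18).
Time constant τ = 1/20.18 = 0.04956 s, so the 2% settling time is about 4τ = 0.198 s.

T_s ≈ 0.198 s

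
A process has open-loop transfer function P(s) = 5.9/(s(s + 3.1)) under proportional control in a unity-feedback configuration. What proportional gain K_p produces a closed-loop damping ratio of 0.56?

Closed-loop characteristic equation: s² + 3.1s + K_p·5.9 = 0.
So ω_n = √(5.9K_p) and 2ζω_n = 3.1, giving ζ = 3.1/(2√(5.9K_p)).
Setting ζ = 0.56: √(5.9K_p) = 3.1/(2·0.56) = 2.768, so K_p = 7.661/5.9 = 1.3.

K_p = 1.3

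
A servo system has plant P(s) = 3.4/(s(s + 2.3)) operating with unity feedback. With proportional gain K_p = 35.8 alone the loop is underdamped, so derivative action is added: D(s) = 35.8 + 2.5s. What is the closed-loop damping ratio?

ζ = 0.489

Forward path: (35.8 + 2.5s)·3.4/(s(s+2.3)). The closed-loop characteristic equation is s² + (2.3 + 3.4·2.5)s + 3.4·35.8 = 0.
That is s² + 10.8s + 121.7 = 0, so ω_n = 11.03 rad/s and ζ = 10.8/(2·11.03) = 0.4895.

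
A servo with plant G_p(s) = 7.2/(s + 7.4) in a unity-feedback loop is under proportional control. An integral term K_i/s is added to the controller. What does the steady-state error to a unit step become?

The integrator makes K_pos = lim_{s→0} C(s)G(s) infinite, so e_ss = 1/(1+K_pos) = 0.

0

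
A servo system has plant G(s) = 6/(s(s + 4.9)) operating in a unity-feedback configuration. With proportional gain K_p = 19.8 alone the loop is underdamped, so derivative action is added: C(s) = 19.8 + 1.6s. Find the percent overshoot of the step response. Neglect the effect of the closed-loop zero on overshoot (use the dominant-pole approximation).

6.09%

Forward path: (19.8 + 1.6s)·6/(s(s+4.9)). The closed-loop characteristic equation is s² + (4.9 + 6·1.6)s + 6·19.8 = 0.
That is s² + 14.5s + 118.8 = 0, so ω_n = 10.9 rad/s and ζ = 14.5/(2·10.9) = 0.6652.
%OS = 100·exp(−πζ/√(1−ζ²)) = 6.09%.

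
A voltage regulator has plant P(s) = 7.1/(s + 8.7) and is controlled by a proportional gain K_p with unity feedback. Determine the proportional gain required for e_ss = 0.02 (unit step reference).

The loop is type 0, so e_ss(step) = 1/(1 + K_pos) with K_pos = K_p·P(0).
P(0) = 0.8161. Require 1/(1 + K_p·0.8161) = 0.02, so 1 + 0.8161·K_p = 50.
K_p = (50 − 1)/0.8161 = 60.

K_p = 60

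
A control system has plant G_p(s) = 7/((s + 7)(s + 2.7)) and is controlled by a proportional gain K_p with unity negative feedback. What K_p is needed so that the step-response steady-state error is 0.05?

For a type-0 loop with proportional control, e_ss = 1/(1 + K_p·G_p(0)).
G_p(0) = 0.3704. Require 1/(1 + K_p·0.3704) = 0.05, so 1 + 0.3704·K_p = 20.
K_p = (20 − 1)/0.3704 = 51.3.

K_p = 51.3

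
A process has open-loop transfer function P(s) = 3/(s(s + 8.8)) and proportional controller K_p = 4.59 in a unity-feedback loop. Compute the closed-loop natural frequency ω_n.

The closed-loop denominator is s(s+8.8) + 4.59·3 = s² + 8.8s + 13.77.
So ω_n² = 13.77 ⇒ ω_n = 3.711 rad/s, and ζ = 8.8/(2ω_n) = 1.19.

ω_n = 3.71 rad/s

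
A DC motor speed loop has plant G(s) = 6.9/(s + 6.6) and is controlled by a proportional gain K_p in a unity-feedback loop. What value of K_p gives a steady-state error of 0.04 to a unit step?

Steady-state error for a unit step on this type-0 loop is 1/(1 + K_p·G(0)).
G(0) = 1.045. Require 1/(1 + K_p·1.045) = 0.04, so 1 + 1.045·K_p = 25.
K_p = (25 − 1)/1.045 = 23.

K_p = 23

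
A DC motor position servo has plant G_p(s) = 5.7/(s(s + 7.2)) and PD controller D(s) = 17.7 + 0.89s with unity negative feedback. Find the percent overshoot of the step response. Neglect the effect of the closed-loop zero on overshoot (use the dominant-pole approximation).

Forward path: (17.7 + 0.89s)·5.7/(s(s+7.2)). The closed-loop characteristic equation is s² + (7.2 + 5.7·0.89)s + 5.7·17.7 = 0.
That is s² + 12.27s + 100.9 = 0, so ω_n = 10.04 rad/s and ζ = 12.27/(2·10.04) = 0.6109.
%OS = 100·exp(−πζ/√(1−ζ²)) = 8.85%.

8.85%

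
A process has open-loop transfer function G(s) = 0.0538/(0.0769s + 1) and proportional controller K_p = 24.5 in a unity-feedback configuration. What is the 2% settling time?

T_s ≈ 0.133 s

Closed loop: T(s) = K_p·G/(1+K_p·G) = 1.318/(0.0769s + 1 + 1.318), with pole at s = −(1 + 1.318)/0.0769 = −30.14.
τ = 1/30.14 = 0.03317 s, so 2% settling time ≈ 4τ = 0.133 s.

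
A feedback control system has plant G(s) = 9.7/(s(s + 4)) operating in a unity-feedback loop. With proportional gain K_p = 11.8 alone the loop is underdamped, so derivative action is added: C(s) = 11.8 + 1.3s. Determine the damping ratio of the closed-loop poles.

ζ = 0.776

Forward path: (11.8 + 1.3s)·9.7/(s(s+4)). The closed-loop characteristic equation is s² + (4 + 9.7·1.3)s + 9.7·11.8 = 0.
That is s² + 16.61s + 114.5 = 0, so ω_n = 10.7 rad/s and ζ = 16.61/(2·10.7) = 0.7763.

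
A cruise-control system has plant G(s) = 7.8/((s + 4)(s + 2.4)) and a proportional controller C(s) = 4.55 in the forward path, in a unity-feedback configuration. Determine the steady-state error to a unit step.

0.213

The loop is type 0. Static position error constant K_pos = C(0)·G(0) = 4.55·0.8125 = 3.697.
Steady-state error to a unit step: e_ss = 1/(1+K_pos) = 1/4.697 = 0.213.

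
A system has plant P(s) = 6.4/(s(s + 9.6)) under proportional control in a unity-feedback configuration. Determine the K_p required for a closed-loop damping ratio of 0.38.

K_p = 24.9

Closed-loop characteristic equation: s² + 9.6s + K_p·6.4 = 0.
So ω_n = √(6.4K_p) and 2ζω_n = 9.6, giving ζ = 9.6/(2√(6.4K_p)).
Setting ζ = 0.38: √(6.4K_p) = 9.6/(2·0.38) = 12.63, so K_p = 159.6/6.4 = 24.9.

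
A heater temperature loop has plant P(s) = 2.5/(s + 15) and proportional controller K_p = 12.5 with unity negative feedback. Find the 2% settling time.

T_s ≈ 0.0865 s

Closed-loop transfer function: T(s) = K_p·P(s)/(1 + K_p·P(s)) = 31.25/(s + 15 + 31.25) = 31.25/(s + 46.25).
Time constant τ = 1/46.25 = 0.02162 s, so the 2% settling time is about 4τ = 0.0865 s.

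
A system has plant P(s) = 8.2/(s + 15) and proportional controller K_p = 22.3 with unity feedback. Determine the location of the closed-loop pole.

Closed-loop transfer function: T(s) = K_p·P(s)/(1 + K_p·P(s)) = 182.9/(s + 15 + 182.9) = 182.9/(s + 197.9).
The closed-loop pole is at s = −197.9.

s = -197.9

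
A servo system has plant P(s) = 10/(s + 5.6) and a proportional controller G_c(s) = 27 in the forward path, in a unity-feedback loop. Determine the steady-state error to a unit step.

0.0203

The loop is type 0. Static position error constant K_pos = G_c(0)·P(0) = 27·1.786 = 48.21.
Steady-state error to a unit step: e_ss = 1/(1+K_pos) = 1/49.21 = 0.0203.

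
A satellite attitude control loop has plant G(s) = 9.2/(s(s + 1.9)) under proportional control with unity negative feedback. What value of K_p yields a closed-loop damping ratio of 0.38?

K_p = 0.679

Closed-loop characteristic equation: s² + 1.9s + K_p·9.2 = 0.
So ω_n = √(9.2K_p) and 2ζω_n = 1.9, giving ζ = 1.9/(2√(9.2K_p)).
Setting ζ = 0.38: √(9.2K_p) = 1.9/(2·0.38) = 2.5, so K_p = 6.25/9.2 = 0.679.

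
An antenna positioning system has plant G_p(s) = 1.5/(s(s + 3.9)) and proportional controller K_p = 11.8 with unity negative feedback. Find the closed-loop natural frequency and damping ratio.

1 + K_p·G_p(s) = 0 gives s² + 3.9s + 17.7 = 0.
So ω_n² = 17.7 ⇒ ω_n = 4.207 rad/s, and ζ = 3.9/(2ω_n) = 0.463.

ω_n = 4.21 rad/s, ζ = 0.463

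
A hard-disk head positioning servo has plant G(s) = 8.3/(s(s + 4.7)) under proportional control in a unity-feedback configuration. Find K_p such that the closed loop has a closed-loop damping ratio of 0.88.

Closed-loop characteristic equation: s² + 4.7s + K_p·8.3 = 0.
So ω_n = √(8.3K_p) and 2ζω_n = 4.7, giving ζ = 4.7/(2√(8.3K_p)).
Setting ζ = 0.88: √(8.3K_p) = 4.7/(2·0.88) = 2.67, so K_p = 7.131/8.3 = 0.859.

K_p = 0.859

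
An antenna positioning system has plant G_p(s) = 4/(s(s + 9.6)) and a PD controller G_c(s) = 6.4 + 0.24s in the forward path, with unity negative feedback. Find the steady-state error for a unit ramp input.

0.375

The loop has one pole at the origin (type 1). Velocity error constant K_v = lim_{s→0} s·G_c(s)G_p(s) = 6.4·4/9.6 = 2.667.
Steady-state error to a unit ramp: e_ss = 1/K_v = 0.375.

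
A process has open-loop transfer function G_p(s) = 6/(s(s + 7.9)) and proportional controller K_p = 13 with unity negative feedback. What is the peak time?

The closed-loop denominator s² + 7.9s + 78 gives ω_n = √78 = 8.832 and ζ = 7.9/(2ω_n) = 0.4472.
Damped frequency ω_d = ω_n√(1−ζ²) = 7.899 rad/s, so peak time T_p = π/ω_d = 0.398 s.

T_p = 0.398 s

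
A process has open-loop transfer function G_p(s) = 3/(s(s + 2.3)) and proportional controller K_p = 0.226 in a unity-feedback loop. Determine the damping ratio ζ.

ζ = 1.4

With unity feedback the closed-loop characteristic equation is s² + 2.3s + 0.226·3 = s² + 2.3s + 0.678 = 0.
Matching s² + 2ζω_n s + ω_n²: ω_n = √0.678 = 0.8234 rad/s and 2ζω_n = 2.3, so ζ = 2.3/(2·0.8234) = 1.4.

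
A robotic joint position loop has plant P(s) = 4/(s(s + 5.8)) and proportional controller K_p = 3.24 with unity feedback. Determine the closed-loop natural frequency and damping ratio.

ω_n = 3.6 rad/s, ζ = 0.806

1 + K_p·P(s) = 0 gives s² + 5.8s + 12.96 = 0.
So ω_n² = 12.96 ⇒ ω_n = 3.6 rad/s, and ζ = 5.8/(2ω_n) = 0.806.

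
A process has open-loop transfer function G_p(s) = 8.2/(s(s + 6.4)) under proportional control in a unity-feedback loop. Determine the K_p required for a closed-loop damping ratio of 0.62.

K_p = 3.25

Closed-loop characteristic equation: s² + 6.4s + K_p·8.2 = 0.
So ω_n = √(8.2K_p) and 2ζω_n = 6.4, giving ζ = 6.4/(2√(8.2K_p)).
Setting ζ = 0.62: √(8.2K_p) = 6.4/(2·0.62) = 5.161, so K_p = 26.64/8.2 = 3.25.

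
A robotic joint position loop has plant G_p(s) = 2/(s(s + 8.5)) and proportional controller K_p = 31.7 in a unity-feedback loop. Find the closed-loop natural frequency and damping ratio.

ω_n = 7.96 rad/s, ζ = 0.534

The closed-loop denominator is s(s+8.5) + 31.7·2 = s² + 8.5s + 63.4.
So ω_n² = 63.4 ⇒ ω_n = 7.962 rad/s, and ζ = 8.5/(2ω_n) = 0.534.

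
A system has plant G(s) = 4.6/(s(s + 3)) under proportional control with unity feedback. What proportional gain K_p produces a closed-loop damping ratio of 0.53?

K_p = 1.74

Closed-loop characteristic equation: s² + 3s + K_p·4.6 = 0.
So ω_n = √(4.6K_p) and 2ζω_n = 3, giving ζ = 3/(2√(4.6K_p)).
Setting ζ = 0.53: √(4.6K_p) = 3/(2·0.53) = 2.83, so K_p = 8.01/4.6 = 1.74.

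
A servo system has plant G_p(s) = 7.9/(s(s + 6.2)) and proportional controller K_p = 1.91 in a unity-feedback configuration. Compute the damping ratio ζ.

The closed-loop denominator is s(s+6.2) + 1.91·7.9 = s² + 6.2s + 15.09.
Matching s² + 2ζω_n s + ω_n²: ω_n = √15.09 = 3.884 rad/s and 2ζω_n = 6.2, so ζ = 6.2/(2·3.884) = 0.798.

ζ = 0.798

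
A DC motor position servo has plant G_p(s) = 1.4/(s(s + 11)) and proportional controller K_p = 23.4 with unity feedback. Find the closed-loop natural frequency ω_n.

ω_n = 5.72 rad/s

The closed-loop denominator is s(s+11) + 23.4·1.4 = s² + 11s + 32.76.
Matching s² + 2ζω_n s + ω_n²: ω_n = √32.76 = 5.724 rad/s and 2ζω_n = 11, so ζ = 11/(2·5.724) = 0.961.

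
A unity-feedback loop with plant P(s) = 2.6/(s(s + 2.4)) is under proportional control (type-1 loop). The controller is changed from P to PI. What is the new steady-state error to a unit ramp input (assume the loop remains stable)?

The integrator raises the loop to type 2, so K_v → ∞ and e_ss to a ramp is zero.

0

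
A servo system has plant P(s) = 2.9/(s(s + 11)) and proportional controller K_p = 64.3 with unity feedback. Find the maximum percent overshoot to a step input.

25.1%

From 1 + K_pP(s) = 0: s² + 11s + 186.5 = 0 ⇒ ω_n = 13.66, ζ = 0.4028.
%OS = 100·exp(−πζ/√(1−ζ²)) = 100·exp(−π·0.4028/√0.8378) = 25.1%.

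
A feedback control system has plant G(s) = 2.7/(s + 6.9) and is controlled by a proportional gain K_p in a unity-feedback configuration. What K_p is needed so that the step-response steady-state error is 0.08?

For a type-0 loop with proportional control, e_ss = 1/(1 + K_p·G(0)).
G(0) = 0.3913. Require 1/(1 + K_p·0.3913) = 0.08, so 1 + 0.3913·K_p = 12.5.
K_p = (12.5 − 1)/0.3913 = 29.4.

K_p = 29.4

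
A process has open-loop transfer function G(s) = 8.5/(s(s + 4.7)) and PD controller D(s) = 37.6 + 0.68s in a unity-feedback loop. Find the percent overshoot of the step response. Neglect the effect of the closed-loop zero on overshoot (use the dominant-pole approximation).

Forward path: (37.6 + 0.68s)·8.5/(s(s+4.7)). The closed-loop characteristic equation is s² + (4.7 + 8.5·0.68)s + 8.5·37.6 = 0.
That is s² + 10.48s + 319.6 = 0, so ω_n = 17.88 rad/s and ζ = 10.48/(2·17.88) = 0.2931.
%OS = 100·exp(−πζ/√(1−ζ²)) = 38.2%.

38.2%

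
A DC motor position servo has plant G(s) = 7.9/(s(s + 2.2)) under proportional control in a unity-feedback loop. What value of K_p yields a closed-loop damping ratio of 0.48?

Closed-loop characteristic equation: s² + 2.2s + K_p·7.9 = 0.
So ω_n = √(7.9K_p) and 2ζω_n = 2.2, giving ζ = 2.2/(2√(7.9K_p)).
Setting ζ = 0.48: √(7.9K_p) = 2.2/(2·0.48) = 2.292, so K_p = 5.252/7.9 = 0.665.

K_p = 0.665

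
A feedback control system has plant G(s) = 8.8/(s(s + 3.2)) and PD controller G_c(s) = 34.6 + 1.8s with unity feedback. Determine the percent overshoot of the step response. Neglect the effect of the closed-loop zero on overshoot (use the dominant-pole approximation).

12.9%

Forward path: (34.6 + 1.8s)·8.8/(s(s+3.2)). The closed-loop characteristic equation is s² + (3.2 + 8.8·1.8)s + 8.8·34.6 = 0.
That is s² + 19.04s + 304.5 = 0, so ω_n = 17.45 rad/s and ζ = 19.04/(2·17.45) = 0.5456.
%OS = 100·exp(−πζ/√(1−ζ²)) = 12.9%.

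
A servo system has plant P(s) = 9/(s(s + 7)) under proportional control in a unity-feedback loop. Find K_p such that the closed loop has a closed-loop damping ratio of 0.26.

Closed-loop characteristic equation: s² + 7s + K_p·9 = 0.
So ω_n = √(9K_p) and 2ζω_n = 7, giving ζ = 7/(2√(9K_p)).
Setting ζ = 0.26: √(9K_p) = 7/(2·0.26) = 13.46, so K_p = 181.2/9 = 20.1.

K_p = 20.1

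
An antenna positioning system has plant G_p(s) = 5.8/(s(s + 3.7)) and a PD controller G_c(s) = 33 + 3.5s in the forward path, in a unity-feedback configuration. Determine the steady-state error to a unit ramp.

0.0193

The loop has one pole at the origin (type 1). Velocity error constant K_v = lim_{s→0} s·G_c(s)G_p(s) = 33·5.8/3.7 = 51.73.
Steady-state error to a unit ramp: e_ss = 1/K_v = 0.0193.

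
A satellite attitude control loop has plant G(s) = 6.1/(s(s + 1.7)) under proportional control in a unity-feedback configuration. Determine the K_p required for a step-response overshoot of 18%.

From %OS = 100·exp(−πζ/√(1−ζ²)) = 18%, ζ = −ln(0.18)/√(π²+ln²(0.18)) = 0.4791.
Characteristic equation s² + 1.7s + 6.1K_p = 0 gives ζ = 1.7/(2√(6.1K_p)).
Setting ζ = 0.4791: √(6.1K_p) = 1.7/(2·0.4791) = 1.774, so K_p = 3.147/6.1 = 0.516.

K_p = 0.516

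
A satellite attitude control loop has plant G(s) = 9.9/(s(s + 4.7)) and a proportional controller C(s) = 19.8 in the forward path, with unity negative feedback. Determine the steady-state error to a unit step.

The open loop C(s)G(s) has a pole at the origin (type 1), so the static position error constant is infinite and e_ss = 1/(1+∞) = 0.

0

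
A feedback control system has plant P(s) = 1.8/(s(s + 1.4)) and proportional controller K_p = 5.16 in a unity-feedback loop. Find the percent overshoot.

Closed-loop characteristic equation: s² + 1.4s + 9.288 = 0, so ω_n = 3.048 rad/s and ζ = 1.4/(2·3.048) = 0.2297.
%OS = 100·exp(−πζ/√(1−ζ²)) = 100·exp(−π·0.2297/√0.9472) = 47.6%.

47.6%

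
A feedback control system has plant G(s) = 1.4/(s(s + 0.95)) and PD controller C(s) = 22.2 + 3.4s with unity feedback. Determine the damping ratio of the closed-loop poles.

Forward path: (22.2 + 3.4s)·1.4/(s(s+0.95)). The closed-loop characteristic equation is s² + (0.95 + 1.4·3.4)s + 1.4·22.2 = 0.
That is s² + 5.71s + 31.08 = 0, so ω_n = 5.575 rad/s and ζ = 5.71/(2·5.575) = 0.5121.

ζ = 0.512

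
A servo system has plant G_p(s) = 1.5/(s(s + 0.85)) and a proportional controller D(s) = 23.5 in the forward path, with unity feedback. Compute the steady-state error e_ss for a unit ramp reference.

0.0241

The loop has one pole at the origin (type 1). Velocity error constant K_v = lim_{s→0} s·D(s)G_p(s) = 23.5·1.5/0.85 = 41.47.
Steady-state error to a unit ramp: e_ss = 1/K_v = 0.0241.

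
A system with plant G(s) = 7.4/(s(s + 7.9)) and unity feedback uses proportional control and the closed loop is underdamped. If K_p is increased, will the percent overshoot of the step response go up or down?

increase

Characteristic equation s² + 7.9s + K_p·7.4 = 0: raising K_p raises ω_n while 2ζω_n = 7.9 is fixed, so ζ falls and overshoot grows.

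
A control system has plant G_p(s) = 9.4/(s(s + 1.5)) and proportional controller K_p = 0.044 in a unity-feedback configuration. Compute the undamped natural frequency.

1 + K_p·G_p(s) = 0 gives s² + 1.5s + 0.4136 = 0.
Matching s² + 2ζω_n s + ω_n²: ω_n = √0.4136 = 0.6431 rad/s and 2ζω_n = 1.5, so ζ = 1.5/(2·0.6431) = 1.17.

ω_n = 0.643 rad/s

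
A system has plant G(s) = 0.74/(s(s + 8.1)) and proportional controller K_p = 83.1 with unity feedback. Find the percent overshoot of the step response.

15%

From 1 + K_pG(s) = 0: s² + 8.1s + 61.49 = 0 ⇒ ω_n = 7.842, ζ = 0.5165.
%OS = 100·exp(−πζ/√(1−ζ²)) = 100·exp(−π·0.5165/√0.7333) = 15%.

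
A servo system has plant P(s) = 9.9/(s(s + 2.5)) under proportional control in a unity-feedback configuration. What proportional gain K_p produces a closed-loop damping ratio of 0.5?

Closed-loop characteristic equation: s² + 2.5s + K_p·9.9 = 0.
So ω_n = √(9.9K_p) and 2ζω_n = 2.5, giving ζ = 2.5/(2√(9.9K_p)).
Setting ζ = 0.5: √(9.9K_p) = 2.5/(2·0.5) = 2.5, so K_p = 6.25/9.9 = 0.631.

K_p = 0.631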